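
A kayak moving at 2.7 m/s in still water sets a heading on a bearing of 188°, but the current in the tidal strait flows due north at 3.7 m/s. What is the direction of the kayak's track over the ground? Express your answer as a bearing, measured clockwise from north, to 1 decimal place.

339.9°

Taking east as x and north as y: velocity relative to the water = (-0.376, -2.674) m/s; the water relative to ground = (0.000, 3.700) m/s.
Velocity relative to ground = (-0.376, -2.674) + (0.000, 3.700) = (-0.376, 1.026) m/s.
Bearing = atan2(-0.38, 1.03) = 339.89° clockwise from north.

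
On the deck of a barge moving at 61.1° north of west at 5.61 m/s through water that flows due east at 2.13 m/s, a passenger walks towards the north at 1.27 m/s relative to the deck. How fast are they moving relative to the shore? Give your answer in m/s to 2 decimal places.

6.21 m/s

In east/north components (m/s): passenger relative to barge = (0.000, 1.270); barge relative to water = (-2.711, 4.911); water relative to ground = (2.130, 0.000).
Sum = (-0.581, 6.181) m/s.
Speed = |(-0.581, 6.181)| = 6.209 m/s.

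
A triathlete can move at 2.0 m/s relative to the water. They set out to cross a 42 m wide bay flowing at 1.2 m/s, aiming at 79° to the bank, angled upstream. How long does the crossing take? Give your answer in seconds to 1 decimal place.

The component of the triathlete's velocity perpendicular to the bank is 2.0 × sin 79° = 1.963 m/s.
Only the cross-stream component determines the crossing time; the current contributes nothing perpendicular to the bank.
Time = 42 / 1.963 = 21.393 s.

21.4 s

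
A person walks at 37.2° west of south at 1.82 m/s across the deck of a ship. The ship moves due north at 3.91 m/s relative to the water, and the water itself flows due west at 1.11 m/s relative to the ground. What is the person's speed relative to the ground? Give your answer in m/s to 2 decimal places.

In east/north components (m/s): person relative to ship = (-1.100, -1.450); ship relative to water = (0.000, 3.910); water relative to ground = (-1.110, 0.000).
Sum = (-2.210, 2.460) m/s.
Speed = |(-2.210, 2.460)| = 3.307 m/s.

3.31 m/s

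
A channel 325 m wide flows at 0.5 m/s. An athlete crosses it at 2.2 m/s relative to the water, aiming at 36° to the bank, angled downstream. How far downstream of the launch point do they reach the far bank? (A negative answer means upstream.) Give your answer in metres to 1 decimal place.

Perpendicular speed = 1.293 m/s; crossing time = 325 / 1.293 = 251.329 s.
Net downstream speed = 2.280 m/s.
Drift = 2.280 × 251.329 = 572.988 m (downstream).

573.0 m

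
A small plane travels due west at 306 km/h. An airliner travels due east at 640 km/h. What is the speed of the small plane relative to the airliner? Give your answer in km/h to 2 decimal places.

Taking east as x and north as y: small plane velocity = (-306.000, 0.000) km/h; airliner velocity = (640.000, 0.000) km/h.
Velocity of small plane relative to airliner = (-306.000, 0.000) − (640.000, 0.000) = (-946.000, 0.000) km/h.
Magnitude = |(-946.000, 0.000)| = 946.000 km/h.

946.00 km/h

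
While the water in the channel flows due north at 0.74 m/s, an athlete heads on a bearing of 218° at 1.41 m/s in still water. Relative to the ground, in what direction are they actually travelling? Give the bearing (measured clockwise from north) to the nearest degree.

247°

Taking east as x and north as y: velocity relative to the water = (-0.868, -1.111) m/s; the water relative to ground = (0.000, 0.740) m/s.
Velocity relative to ground = (-0.868, -1.111) + (0.000, 0.740) = (-0.868, -0.371) m/s.
Bearing = atan2(-0.87, -0.37) = 246.85° clockwise from north.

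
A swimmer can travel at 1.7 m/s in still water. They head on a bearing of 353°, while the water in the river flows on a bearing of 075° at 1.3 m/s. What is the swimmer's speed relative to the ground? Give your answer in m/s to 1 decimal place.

2.3 m/s

Taking east as x and north as y: velocity relative to the water = (-0.207, 1.687) m/s; the water relative to ground = (1.256, 0.336) m/s.
Velocity relative to ground = (-0.207, 1.687) + (1.256, 0.336) = (1.049, 2.024) m/s.
Speed = |(1.049, 2.024)| = 2.279 m/s.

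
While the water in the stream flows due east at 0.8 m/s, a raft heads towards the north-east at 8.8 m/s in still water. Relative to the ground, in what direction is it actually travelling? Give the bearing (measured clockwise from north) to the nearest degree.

048°

Taking east as x and north as y: velocity relative to the water = (6.223, 6.223) m/s; the water relative to ground = (0.800, 0.000) m/s.
Velocity relative to ground = (6.223, 6.223) + (0.800, 0.000) = (7.023, 6.223) m/s.
Bearing = atan2(7.02, 6.22) = 48.46° clockwise from north.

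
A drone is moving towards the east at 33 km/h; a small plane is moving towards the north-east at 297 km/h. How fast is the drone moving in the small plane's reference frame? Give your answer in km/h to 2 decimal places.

274.66 km/h

Taking east as x and north as y: drone velocity = (33.000, 0.000) km/h; small plane velocity = (210.011, 210.011) km/h.
Velocity of drone relative to small plane = (33.000, 0.000) − (210.011, 210.011) = (-177.011, -210.011) km/h.
Magnitude = |(-177.011, -210.011)| = 274.659 km/h.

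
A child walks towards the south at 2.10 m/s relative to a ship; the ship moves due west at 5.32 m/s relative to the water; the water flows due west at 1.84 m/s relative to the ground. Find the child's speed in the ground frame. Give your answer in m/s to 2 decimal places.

In east/north components (m/s): child relative to ship = (0.000, -2.100); ship relative to water = (-5.320, 0.000); water relative to ground = (-1.840, 0.000).
Sum = (-7.160, -2.100) m/s.
Speed = |(-7.160, -2.100)| = 7.462 m/s.

7.46 m/s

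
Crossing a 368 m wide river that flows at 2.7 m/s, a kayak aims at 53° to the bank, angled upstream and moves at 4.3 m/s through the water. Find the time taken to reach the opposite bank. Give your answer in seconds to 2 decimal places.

The component of the kayak's velocity perpendicular to the bank is 4.3 × sin 53° = 3.434 m/s.
The flow acts along the bank and has no component across it.
Time = 368 / 3.434 = 107.160 s.

107.16 s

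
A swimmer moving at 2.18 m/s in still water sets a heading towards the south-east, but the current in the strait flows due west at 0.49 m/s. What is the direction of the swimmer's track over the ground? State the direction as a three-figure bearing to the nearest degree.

Taking east as x and north as y: velocity relative to the water = (1.541, -1.541) m/s; the water relative to ground = (-0.490, 0.000) m/s.
Velocity relative to ground = (1.541, -1.541) + (-0.490, 0.000) = (1.051, -1.541) m/s.
Bearing = atan2(1.05, -1.54) = 145.70° clockwise from north.

146°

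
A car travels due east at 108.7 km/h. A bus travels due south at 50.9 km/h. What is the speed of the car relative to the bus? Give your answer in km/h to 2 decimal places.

Taking east as x and north as y: car velocity = (108.700, 0.000) km/h; bus velocity = (0.000, -50.900) km/h.
Velocity of car relative to bus = (108.700, 0.000) − (0.000, -50.900) = (108.700, 50.900) km/h.
Magnitude = |(108.700, 50.900)| = 120.027 km/h.

120.03 km/h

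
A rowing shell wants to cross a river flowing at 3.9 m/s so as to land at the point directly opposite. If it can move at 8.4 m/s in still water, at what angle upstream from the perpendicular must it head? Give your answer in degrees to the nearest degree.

28°

To cancel the current, the upstream component of the rowing shell's velocity must equal the flow: 8.4 sin θ = 3.9.
sin θ = 3.9 / 8.4 = 0.4643.
θ = arcsin(0.4643) = 27.664°.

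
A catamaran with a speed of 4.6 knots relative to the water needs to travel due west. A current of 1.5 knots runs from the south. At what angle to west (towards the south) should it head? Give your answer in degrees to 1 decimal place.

19.0°

The current pushes perpendicular to the desired track; the heading must have a component into the current equal to 1.5 knots: 4.6 sin θ = 1.5.
sin θ = 0.3261, so θ = 19.031°.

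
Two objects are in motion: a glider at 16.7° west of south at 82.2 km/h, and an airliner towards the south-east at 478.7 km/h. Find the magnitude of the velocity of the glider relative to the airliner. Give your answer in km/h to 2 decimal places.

445.65 km/h

Taking east as x and north as y: glider velocity = (-23.621, -78.733) km/h; airliner velocity = (338.492, -338.492) km/h.
Velocity of glider relative to airliner = (-23.621, -78.733) − (338.492, -338.492) = (-362.113, 259.759) km/h.
Magnitude = |(-362.113, 259.759)| = 445.646 km/h.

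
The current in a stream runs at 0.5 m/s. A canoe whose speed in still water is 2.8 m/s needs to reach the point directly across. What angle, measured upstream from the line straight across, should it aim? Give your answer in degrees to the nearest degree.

To cancel the current, the upstream component of the canoe's velocity must equal the flow: 2.8 sin θ = 0.5.
sin θ = 0.5 / 2.8 = 0.1786.
θ = arcsin(0.1786) = 10.287°.

10°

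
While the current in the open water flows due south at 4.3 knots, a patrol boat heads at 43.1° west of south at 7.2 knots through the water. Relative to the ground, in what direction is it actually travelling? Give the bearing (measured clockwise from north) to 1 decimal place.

207.2°

Taking east as x and north as y: velocity relative to the water = (-4.920, -5.257) knots; the water relative to ground = (0.000, -4.300) knots.
Velocity relative to ground = (-4.920, -5.257) + (0.000, -4.300) = (-4.920, -9.557) knots.
Bearing = atan2(-4.92, -9.56) = 207.24° clockwise from north.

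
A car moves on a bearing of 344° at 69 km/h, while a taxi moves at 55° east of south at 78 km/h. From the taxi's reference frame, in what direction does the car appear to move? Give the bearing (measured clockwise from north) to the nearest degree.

323°

Taking east as x and north as y: car velocity = (-19.019, 66.327) km/h; taxi velocity = (63.894, -44.739) km/h.
Velocity of car relative to taxi = (-19.019, 66.327) − (63.894, -44.739) = (-82.913, 111.066) km/h.
Bearing = atan2(-82.91, 111.07) = 323.26° clockwise from north.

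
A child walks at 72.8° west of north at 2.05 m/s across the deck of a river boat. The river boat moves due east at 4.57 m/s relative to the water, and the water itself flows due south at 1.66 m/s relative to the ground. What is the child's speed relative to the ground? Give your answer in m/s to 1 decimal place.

In east/north components (m/s): child relative to river boat = (-1.958, 0.606); river boat relative to water = (4.570, 0.000); water relative to ground = (0.000, -1.660).
Sum = (2.612, -1.054) m/s.
Speed = |(2.612, -1.054)| = 2.816 m/s.

2.8 m/s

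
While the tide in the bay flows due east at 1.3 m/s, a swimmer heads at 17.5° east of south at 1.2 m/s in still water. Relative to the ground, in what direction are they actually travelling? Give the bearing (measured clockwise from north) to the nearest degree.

125°

Taking east as x and north as y: velocity relative to the water = (0.361, -1.144) m/s; the water relative to ground = (1.300, 0.000) m/s.
Velocity relative to ground = (0.361, -1.144) + (1.300, 0.000) = (1.661, -1.144) m/s.
Bearing = atan2(1.66, -1.14) = 124.57° clockwise from north.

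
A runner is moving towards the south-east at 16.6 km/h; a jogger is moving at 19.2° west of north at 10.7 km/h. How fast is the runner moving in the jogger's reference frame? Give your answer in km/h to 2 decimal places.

26.64 km/h

Taking east as x and north as y: runner velocity = (11.738, -11.738) km/h; jogger velocity = (-3.519, 10.105) km/h.
Velocity of runner relative to jogger = (11.738, -11.738) − (-3.519, 10.105) = (15.257, -21.843) km/h.
Magnitude = |(15.257, -21.843)| = 26.644 km/h.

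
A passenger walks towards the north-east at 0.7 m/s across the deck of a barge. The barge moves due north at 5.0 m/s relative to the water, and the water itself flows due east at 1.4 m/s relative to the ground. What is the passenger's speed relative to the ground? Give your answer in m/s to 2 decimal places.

In east/north components (m/s): passenger relative to barge = (0.495, 0.495); barge relative to water = (0.000, 5.000); water relative to ground = (1.400, 0.000).
Sum = (1.895, 5.495) m/s.
Speed = |(1.895, 5.495)| = 5.813 m/s.

5.81 m/s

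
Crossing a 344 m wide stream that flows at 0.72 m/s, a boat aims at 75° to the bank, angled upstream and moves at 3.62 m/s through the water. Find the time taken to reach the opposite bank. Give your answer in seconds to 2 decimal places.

The component of the boat's velocity perpendicular to the bank is 3.62 × sin 75° = 3.497 m/s.
The flow acts along the bank and has no component across it.
Time = 344 / 3.497 = 98.380 s.

98.38 s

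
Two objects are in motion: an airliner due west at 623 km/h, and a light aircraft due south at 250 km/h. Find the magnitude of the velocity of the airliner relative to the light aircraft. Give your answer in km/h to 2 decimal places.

Taking east as x and north as y: airliner velocity = (-623.000, 0.000) km/h; light aircraft velocity = (0.000, -250.000) km/h.
Velocity of airliner relative to light aircraft = (-623.000, 0.000) − (0.000, -250.000) = (-623.000, 250.000) km/h.
Magnitude = |(-623.000, 250.000)| = 671.289 km/h.

671.29 km/h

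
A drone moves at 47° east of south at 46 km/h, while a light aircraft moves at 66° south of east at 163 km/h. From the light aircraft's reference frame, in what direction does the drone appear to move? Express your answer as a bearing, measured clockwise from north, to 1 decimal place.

344.5°

Taking east as x and north as y: drone velocity = (33.642, -31.372) km/h; light aircraft velocity = (66.298, -148.908) km/h.
Velocity of drone relative to light aircraft = (33.642, -31.372) − (66.298, -148.908) = (-32.656, 117.536) km/h.
Bearing = atan2(-32.66, 117.54) = 344.47° clockwise from north.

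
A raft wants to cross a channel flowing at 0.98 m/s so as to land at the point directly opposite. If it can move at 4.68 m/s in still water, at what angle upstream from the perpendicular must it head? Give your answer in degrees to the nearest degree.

To cancel the current, the upstream component of the raft's velocity must equal the flow: 4.68 sin θ = 0.98.
sin θ = 0.98 / 4.68 = 0.2094.
θ = arcsin(0.2094) = 12.087°.

12°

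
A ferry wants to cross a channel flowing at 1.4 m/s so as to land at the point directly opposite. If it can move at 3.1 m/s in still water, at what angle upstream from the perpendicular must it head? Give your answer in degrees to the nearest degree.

27°

To cancel the current, the upstream component of the ferry's velocity must equal the flow: 3.1 sin θ = 1.4.
sin θ = 1.4 / 3.1 = 0.4516.
θ = arcsin(0.4516) = 26.847°.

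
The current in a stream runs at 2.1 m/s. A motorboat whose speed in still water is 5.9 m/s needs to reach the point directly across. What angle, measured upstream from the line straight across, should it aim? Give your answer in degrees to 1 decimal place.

20.9°

To cancel the current, the upstream component of the motorboat's velocity must equal the flow: 5.9 sin θ = 2.1.
sin θ = 2.1 / 5.9 = 0.3559.
θ = arcsin(0.3559) = 20.851°.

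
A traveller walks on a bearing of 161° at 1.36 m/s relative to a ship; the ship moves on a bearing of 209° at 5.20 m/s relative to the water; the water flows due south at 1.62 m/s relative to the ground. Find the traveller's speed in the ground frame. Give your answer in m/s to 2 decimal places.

In east/north components (m/s): traveller relative to ship = (0.443, -1.286); ship relative to water = (-2.521, -4.548); water relative to ground = (0.000, -1.620).
Sum = (-2.078, -7.454) m/s.
Speed = |(-2.078, -7.454)| = 7.738 m/s.

7.74 m/s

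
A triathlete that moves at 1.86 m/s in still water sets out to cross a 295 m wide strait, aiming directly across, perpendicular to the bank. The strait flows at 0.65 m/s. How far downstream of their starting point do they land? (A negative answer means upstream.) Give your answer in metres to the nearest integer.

Perpendicular speed = 1.860 m/s; crossing time = 295 / 1.860 = 158.602 s.
Net downstream speed = 0.650 m/s.
Drift = 0.650 × 158.602 = 103.091 m (downstream).

103 m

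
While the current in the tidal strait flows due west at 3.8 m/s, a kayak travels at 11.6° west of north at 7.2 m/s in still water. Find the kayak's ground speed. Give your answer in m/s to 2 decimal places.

8.79 m/s

Taking east as x and north as y: velocity relative to the water = (-1.448, 7.053) m/s; the water relative to ground = (-3.800, 0.000) m/s.
Velocity relative to ground = (-1.448, 7.053) + (-3.800, 0.000) = (-5.248, 7.053) m/s.
Speed = |(-5.248, 7.053)| = 8.791 m/s.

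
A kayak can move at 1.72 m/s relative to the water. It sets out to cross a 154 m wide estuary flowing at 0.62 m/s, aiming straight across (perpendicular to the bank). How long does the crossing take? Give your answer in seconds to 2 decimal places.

The component of the kayak's velocity perpendicular to the bank is 1.72 m/s.
Only the cross-stream component determines the crossing time; the current contributes nothing perpendicular to the bank.
Time = 154 / 1.720 = 89.535 s.

89.53 s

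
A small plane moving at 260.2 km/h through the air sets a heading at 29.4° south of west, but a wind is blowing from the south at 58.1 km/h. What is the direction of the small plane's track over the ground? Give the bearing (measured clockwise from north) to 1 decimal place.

Taking east as x and north as y: velocity relative to the air = (-226.690, -127.733) km/h; the air relative to ground = (0.000, 58.100) km/h.
Velocity relative to ground = (-226.690, -127.733) + (0.000, 58.100) = (-226.690, -69.633) km/h.
Bearing = atan2(-226.69, -69.63) = 252.92° clockwise from north.

252.9°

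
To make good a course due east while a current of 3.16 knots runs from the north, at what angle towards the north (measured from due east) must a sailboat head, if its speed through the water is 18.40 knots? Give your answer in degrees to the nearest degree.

10°

The current pushes perpendicular to the desired track; the heading must have a component into the current equal to 3.16 knots: 18.40 sin θ = 3.16.
sin θ = 0.1717, so θ = 9.889°.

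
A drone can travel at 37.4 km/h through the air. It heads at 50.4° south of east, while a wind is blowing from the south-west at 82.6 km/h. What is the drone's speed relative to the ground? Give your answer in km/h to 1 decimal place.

Taking east as x and north as y: velocity relative to the air = (23.840, -28.817) km/h; the air relative to ground = (58.407, 58.407) km/h.
Velocity relative to ground = (23.840, -28.817) + (58.407, 58.407) = (82.247, 29.590) km/h.
Speed = |(82.247, 29.590)| = 87.408 km/h.

87.4 km/h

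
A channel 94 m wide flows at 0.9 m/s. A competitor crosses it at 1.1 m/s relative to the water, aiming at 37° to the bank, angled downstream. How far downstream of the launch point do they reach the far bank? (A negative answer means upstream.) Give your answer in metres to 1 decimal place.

252.5 m

Perpendicular speed = 0.662 m/s; crossing time = 94 / 0.662 = 141.995 s.
Net downstream speed = 1.778 m/s.
Drift = 1.778 × 141.995 = 252.537 m (downstream).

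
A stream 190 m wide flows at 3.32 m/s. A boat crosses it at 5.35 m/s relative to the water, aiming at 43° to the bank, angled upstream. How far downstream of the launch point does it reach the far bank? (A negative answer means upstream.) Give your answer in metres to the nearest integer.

-31 m

Perpendicular speed = 3.649 m/s; crossing time = 190 / 3.649 = 52.073 s.
Net downstream speed = -0.593 m/s.
Drift = -0.593 × 52.073 = -30.866 m (upstream).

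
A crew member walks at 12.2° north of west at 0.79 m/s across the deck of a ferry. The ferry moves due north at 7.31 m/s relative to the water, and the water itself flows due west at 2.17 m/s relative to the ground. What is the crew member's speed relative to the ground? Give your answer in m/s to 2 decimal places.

8.03 m/s

In east/north components (m/s): crew member relative to ferry = (-0.772, 0.167); ferry relative to water = (0.000, 7.310); water relative to ground = (-2.170, 0.000).
Sum = (-2.942, 7.477) m/s.
Speed = |(-2.942, 7.477)| = 8.035 m/s.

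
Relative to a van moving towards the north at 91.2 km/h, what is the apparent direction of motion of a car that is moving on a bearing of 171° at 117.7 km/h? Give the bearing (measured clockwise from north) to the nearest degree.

175°

Taking east as x and north as y: car velocity = (18.412, -116.251) km/h; van velocity = (0.000, 91.200) km/h.
Velocity of car relative to van = (18.412, -116.251) − (0.000, 91.200) = (18.412, -207.451) km/h.
Bearing = atan2(18.41, -207.45) = 174.93° clockwise from north.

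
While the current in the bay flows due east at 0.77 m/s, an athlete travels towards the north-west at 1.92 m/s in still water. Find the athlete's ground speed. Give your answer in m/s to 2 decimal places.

Taking east as x and north as y: velocity relative to the water = (-1.358, 1.358) m/s; the water relative to ground = (0.770, 0.000) m/s.
Velocity relative to ground = (-1.358, 1.358) + (0.770, 0.000) = (-0.588, 1.358) m/s.
Speed = |(-0.588, 1.358)| = 1.479 m/s.

1.48 m/s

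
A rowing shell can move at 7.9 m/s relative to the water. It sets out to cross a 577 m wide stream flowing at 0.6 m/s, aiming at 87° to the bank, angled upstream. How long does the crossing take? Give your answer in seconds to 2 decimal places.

The component of the rowing shell's velocity perpendicular to the bank is 7.9 × sin 87° = 7.889 m/s.
The current is parallel to the bank, so it does not affect the crossing time.
Time = 577 / 7.889 = 73.138 s.

73.14 s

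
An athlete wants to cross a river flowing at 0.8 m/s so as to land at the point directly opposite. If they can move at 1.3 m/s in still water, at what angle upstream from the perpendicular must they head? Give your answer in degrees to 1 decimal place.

To cancel the current, the upstream component of the athlete's velocity must equal the flow: 1.3 sin θ = 0.8.
sin θ = 0.8 / 1.3 = 0.6154.
θ = arcsin(0.6154) = 37.980°.

38.0°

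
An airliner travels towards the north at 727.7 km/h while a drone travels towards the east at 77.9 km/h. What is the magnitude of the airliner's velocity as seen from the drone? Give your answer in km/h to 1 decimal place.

Taking east as x and north as y: airliner velocity = (0.000, 727.700) km/h; drone velocity = (77.900, 0.000) km/h.
Velocity of airliner relative to drone = (0.000, 727.700) − (77.900, 0.000) = (-77.900, 727.700) km/h.
Magnitude = |(-77.900, 727.700)| = 731.858 km/h.

731.9 km/h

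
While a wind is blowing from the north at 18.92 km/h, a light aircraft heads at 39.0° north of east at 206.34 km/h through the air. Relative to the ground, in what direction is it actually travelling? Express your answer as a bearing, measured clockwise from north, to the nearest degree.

055°

Taking east as x and north as y: velocity relative to the air = (160.356, 129.854) km/h; the air relative to ground = (0.000, -18.920) km/h.
Velocity relative to ground = (160.356, 129.854) + (0.000, -18.920) = (160.356, 110.934) km/h.
Bearing = atan2(160.36, 110.93) = 55.32° clockwise from north.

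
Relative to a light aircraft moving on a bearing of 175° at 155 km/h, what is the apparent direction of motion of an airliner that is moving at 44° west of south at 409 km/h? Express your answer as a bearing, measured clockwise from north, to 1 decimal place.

Taking east as x and north as y: airliner velocity = (-284.115, -294.210) km/h; light aircraft velocity = (13.509, -154.410) km/h.
Velocity of airliner relative to light aircraft = (-284.115, -294.210) − (13.509, -154.410) = (-297.624, -139.800) km/h.
Bearing = atan2(-297.62, -139.80) = 244.84° clockwise from north.

244.8°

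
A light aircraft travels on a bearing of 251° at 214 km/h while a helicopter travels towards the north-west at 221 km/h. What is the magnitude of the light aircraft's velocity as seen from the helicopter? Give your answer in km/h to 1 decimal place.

Taking east as x and north as y: light aircraft velocity = (-202.341, -69.672) km/h; helicopter velocity = (-156.271, 156.271) km/h.
Velocity of light aircraft relative to helicopter = (-202.341, -69.672) − (-156.271, 156.271) = (-46.070, -225.942) km/h.
Magnitude = |(-46.070, -225.942)| = 230.591 km/h.

230.6 km/h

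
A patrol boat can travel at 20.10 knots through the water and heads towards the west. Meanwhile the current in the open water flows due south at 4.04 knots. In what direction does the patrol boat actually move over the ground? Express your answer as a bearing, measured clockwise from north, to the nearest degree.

Taking east as x and north as y: velocity relative to the water = (-20.100, 0.000) knots; the water relative to ground = (0.000, -4.040) knots.
Velocity relative to ground = (-20.100, 0.000) + (0.000, -4.040) = (-20.100, -4.040) knots.
Bearing = atan2(-20.10, -4.04) = 258.64° clockwise from north.

259°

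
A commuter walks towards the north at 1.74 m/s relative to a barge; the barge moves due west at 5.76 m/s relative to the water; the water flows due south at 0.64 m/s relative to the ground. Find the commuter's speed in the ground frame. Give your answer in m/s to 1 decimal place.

5.9 m/s

In east/north components (m/s): commuter relative to barge = (0.000, 1.740); barge relative to water = (-5.760, 0.000); water relative to ground = (0.000, -0.640).
Sum = (-5.760, 1.100) m/s.
Speed = |(-5.760, 1.100)| = 5.864 m/s.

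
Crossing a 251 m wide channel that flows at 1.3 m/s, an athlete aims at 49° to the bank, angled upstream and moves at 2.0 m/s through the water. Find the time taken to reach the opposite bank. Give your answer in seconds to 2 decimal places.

166.29 s

The component of the athlete's velocity perpendicular to the bank is 2.0 × sin 49° = 1.509 m/s.
The flow acts along the bank and has no component across it.
Time = 251 / 1.509 = 166.289 s.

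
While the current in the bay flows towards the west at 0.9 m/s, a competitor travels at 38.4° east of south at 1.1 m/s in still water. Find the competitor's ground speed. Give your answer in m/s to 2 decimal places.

0.89 m/s

Taking east as x and north as y: velocity relative to the water = (0.683, -0.862) m/s; the water relative to ground = (-0.900, 0.000) m/s.
Velocity relative to ground = (0.683, -0.862) + (-0.900, 0.000) = (-0.217, -0.862) m/s.
Speed = |(-0.217, -0.862)| = 0.889 m/s.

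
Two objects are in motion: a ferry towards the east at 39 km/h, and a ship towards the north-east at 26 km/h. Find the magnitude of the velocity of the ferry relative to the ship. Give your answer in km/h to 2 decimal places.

Taking east as x and north as y: ferry velocity = (39.000, 0.000) km/h; ship velocity = (18.385, 18.385) km/h.
Velocity of ferry relative to ship = (39.000, 0.000) − (18.385, 18.385) = (20.615, -18.385) km/h.
Magnitude = |(20.615, -18.385)| = 27.622 km/h.

27.62 km/h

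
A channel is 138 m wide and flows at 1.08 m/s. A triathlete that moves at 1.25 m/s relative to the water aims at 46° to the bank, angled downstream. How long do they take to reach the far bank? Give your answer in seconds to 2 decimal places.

The component of the triathlete's velocity perpendicular to the bank is 1.25 × sin 46° = 0.899 m/s.
Only the cross-stream component determines the crossing time; the current contributes nothing perpendicular to the bank.
Time = 138 / 0.899 = 153.474 s.

153.47 s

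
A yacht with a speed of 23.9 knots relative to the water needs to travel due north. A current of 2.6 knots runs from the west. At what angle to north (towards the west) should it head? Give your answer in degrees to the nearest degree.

The current pushes perpendicular to the desired track; the heading must have a component into the current equal to 2.6 knots: 23.9 sin θ = 2.6.
sin θ = 0.1088, so θ = 6.245°.

6°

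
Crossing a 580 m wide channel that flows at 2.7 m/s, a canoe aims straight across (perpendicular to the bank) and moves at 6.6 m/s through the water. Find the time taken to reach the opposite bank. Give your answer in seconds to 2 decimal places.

The component of the canoe's velocity perpendicular to the bank is 6.6 m/s.
The current is parallel to the bank, so it does not affect the crossing time.
Time = 580 / 6.600 = 87.879 s.

87.88 s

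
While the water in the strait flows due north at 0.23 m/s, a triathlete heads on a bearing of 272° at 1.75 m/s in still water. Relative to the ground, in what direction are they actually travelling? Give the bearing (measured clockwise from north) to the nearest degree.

Taking east as x and north as y: velocity relative to the water = (-1.749, 0.061) m/s; the water relative to ground = (0.000, 0.230) m/s.
Velocity relative to ground = (-1.749, 0.061) + (0.000, 0.230) = (-1.749, 0.291) m/s.
Bearing = atan2(-1.75, 0.29) = 279.45° clockwise from north.

279°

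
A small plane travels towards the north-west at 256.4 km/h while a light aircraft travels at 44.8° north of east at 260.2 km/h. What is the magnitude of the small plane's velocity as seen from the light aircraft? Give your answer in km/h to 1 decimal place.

Taking east as x and north as y: small plane velocity = (-181.302, 181.302) km/h; light aircraft velocity = (184.630, 183.346) km/h.
Velocity of small plane relative to light aircraft = (-181.302, 181.302) − (184.630, 183.346) = (-365.932, -2.044) km/h.
Magnitude = |(-365.932, -2.044)| = 365.938 km/h.

365.9 km/h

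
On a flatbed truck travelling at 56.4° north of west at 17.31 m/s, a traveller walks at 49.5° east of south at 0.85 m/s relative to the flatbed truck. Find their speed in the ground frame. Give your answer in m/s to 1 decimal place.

Taking east as x and north as y: flatbed truck velocity = (-9.579, 14.418) m/s; traveller velocity relative to flatbed truck = (0.646, -0.552) m/s.
Velocity relative to ground = (-9.579, 14.418) + (0.646, -0.552) = (-8.933, 13.866) m/s.
Speed = |(-8.933, 13.866)| = 16.494 m/s.

16.5 m/s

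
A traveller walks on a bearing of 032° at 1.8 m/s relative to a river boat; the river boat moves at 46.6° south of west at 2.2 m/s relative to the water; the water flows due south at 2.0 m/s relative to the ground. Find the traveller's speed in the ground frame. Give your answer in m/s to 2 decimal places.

2.15 m/s

In east/north components (m/s): traveller relative to river boat = (0.954, 1.526); river boat relative to water = (-1.512, -1.598); water relative to ground = (0.000, -2.000).
Sum = (-0.558, -2.072) m/s.
Speed = |(-0.558, -2.072)| = 2.146 m/s.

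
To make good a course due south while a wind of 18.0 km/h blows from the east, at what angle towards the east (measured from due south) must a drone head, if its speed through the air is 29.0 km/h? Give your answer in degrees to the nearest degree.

The wind pushes perpendicular to the desired track; the heading must have a component into the wind equal to 18.0 km/h: 29.0 sin θ = 18.0.
sin θ = 0.6207, so θ = 38.367°.

38°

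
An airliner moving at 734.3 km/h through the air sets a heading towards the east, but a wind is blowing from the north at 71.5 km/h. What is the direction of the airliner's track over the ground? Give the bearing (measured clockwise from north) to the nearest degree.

096°

Taking east as x and north as y: velocity relative to the air = (734.300, 0.000) km/h; the air relative to ground = (0.000, -71.500) km/h.
Velocity relative to ground = (734.300, 0.000) + (0.000, -71.500) = (734.300, -71.500) km/h.
Bearing = atan2(734.30, -71.50) = 95.56° clockwise from north.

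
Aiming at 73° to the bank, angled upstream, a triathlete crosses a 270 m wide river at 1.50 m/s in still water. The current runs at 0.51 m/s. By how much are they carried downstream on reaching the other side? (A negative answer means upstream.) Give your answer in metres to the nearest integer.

13 m

Perpendicular speed = 1.434 m/s; crossing time = 270 / 1.434 = 188.225 s.
Net downstream speed = 0.071 m/s.
Drift = 0.071 × 188.225 = 13.447 m (downstream).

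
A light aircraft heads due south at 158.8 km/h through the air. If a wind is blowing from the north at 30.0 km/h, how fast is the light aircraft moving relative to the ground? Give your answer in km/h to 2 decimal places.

188.80 km/h

Taking east as x and north as y: velocity relative to the air = (0.000, -158.800) km/h; the air relative to ground = (0.000, -30.000) km/h.
Velocity relative to ground = (0.000, -158.800) + (0.000, -30.000) = (0.000, -188.800) km/h.
Speed = |(0.000, -188.800)| = 188.800 km/h.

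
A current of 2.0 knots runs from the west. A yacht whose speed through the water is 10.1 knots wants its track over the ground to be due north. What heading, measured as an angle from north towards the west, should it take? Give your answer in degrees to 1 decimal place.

The current pushes perpendicular to the desired track; the heading must have a component into the current equal to 2.0 knots: 10.1 sin θ = 2.0.
sin θ = 0.1980, so θ = 11.421°.

11.4°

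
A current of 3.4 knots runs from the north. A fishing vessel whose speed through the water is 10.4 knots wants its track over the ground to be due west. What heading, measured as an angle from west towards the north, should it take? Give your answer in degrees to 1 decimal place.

The current pushes perpendicular to the desired track; the heading must have a component into the current equal to 3.4 knots: 10.4 sin θ = 3.4.
sin θ = 0.3269, so θ = 19.082°.

19.1°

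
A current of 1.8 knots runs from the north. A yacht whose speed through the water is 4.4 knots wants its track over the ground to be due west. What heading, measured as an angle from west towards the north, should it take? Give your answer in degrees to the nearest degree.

24°

The current pushes perpendicular to the desired track; the heading must have a component into the current equal to 1.8 knots: 4.4 sin θ = 1.8.
sin θ = 0.4091, so θ = 24.148°.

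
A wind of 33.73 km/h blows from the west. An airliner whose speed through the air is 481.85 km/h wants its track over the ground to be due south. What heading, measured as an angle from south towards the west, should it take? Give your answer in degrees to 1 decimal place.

4.0°

The wind pushes perpendicular to the desired track; the heading must have a component into the wind equal to 33.73 km/h: 481.85 sin θ = 33.73.
sin θ = 0.0700, so θ = 4.014°.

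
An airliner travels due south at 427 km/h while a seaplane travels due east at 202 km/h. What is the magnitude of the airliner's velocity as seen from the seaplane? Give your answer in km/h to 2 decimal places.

Taking east as x and north as y: airliner velocity = (0.000, -427.000) km/h; seaplane velocity = (202.000, 0.000) km/h.
Velocity of airliner relative to seaplane = (0.000, -427.000) − (202.000, 0.000) = (-202.000, -427.000) km/h.
Magnitude = |(-202.000, -427.000)| = 472.370 km/h.

472.37 km/h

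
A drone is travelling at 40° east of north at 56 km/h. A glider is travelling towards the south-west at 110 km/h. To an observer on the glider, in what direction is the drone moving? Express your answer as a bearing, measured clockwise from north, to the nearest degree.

Taking east as x and north as y: drone velocity = (35.996, 42.898) km/h; glider velocity = (-77.782, -77.782) km/h.
Velocity of drone relative to glider = (35.996, 42.898) − (-77.782, -77.782) = (113.778, 120.680) km/h.
Bearing = atan2(113.78, 120.68) = 43.31° clockwise from north.

043°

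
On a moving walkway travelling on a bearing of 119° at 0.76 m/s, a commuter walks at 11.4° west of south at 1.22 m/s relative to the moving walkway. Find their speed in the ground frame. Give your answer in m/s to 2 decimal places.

1.62 m/s

Taking east as x and north as y: moving walkway velocity = (0.665, -0.368) m/s; commuter velocity relative to moving walkway = (-0.241, -1.196) m/s.
Velocity relative to ground = (0.665, -0.368) + (-0.241, -1.196) = (0.424, -1.564) m/s.
Speed = |(0.424, -1.564)| = 1.621 m/s.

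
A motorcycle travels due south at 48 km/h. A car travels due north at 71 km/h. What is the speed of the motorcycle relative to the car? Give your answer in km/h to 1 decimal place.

119.0 km/h

Taking east as x and north as y: motorcycle velocity = (0.000, -48.000) km/h; car velocity = (0.000, 71.000) km/h.
Velocity of motorcycle relative to car = (0.000, -48.000) − (0.000, 71.000) = (0.000, -119.000) km/h.
Magnitude = |(0.000, -119.000)| = 119.000 km/h.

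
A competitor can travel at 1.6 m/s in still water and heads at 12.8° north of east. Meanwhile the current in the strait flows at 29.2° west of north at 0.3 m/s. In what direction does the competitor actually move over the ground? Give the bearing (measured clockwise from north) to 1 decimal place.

066.4°

Taking east as x and north as y: velocity relative to the water = (1.560, 0.354) m/s; the water relative to ground = (-0.146, 0.262) m/s.
Velocity relative to ground = (1.560, 0.354) + (-0.146, 0.262) = (1.414, 0.616) m/s.
Bearing = atan2(1.41, 0.62) = 66.45° clockwise from north.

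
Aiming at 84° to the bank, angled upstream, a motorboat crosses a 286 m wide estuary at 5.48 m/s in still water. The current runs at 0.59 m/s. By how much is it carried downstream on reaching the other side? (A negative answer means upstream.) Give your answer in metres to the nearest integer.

1 m

Perpendicular speed = 5.450 m/s; crossing time = 286 / 5.450 = 52.477 s.
Net downstream speed = 0.017 m/s.
Drift = 0.017 × 52.477 = 0.902 m (downstream).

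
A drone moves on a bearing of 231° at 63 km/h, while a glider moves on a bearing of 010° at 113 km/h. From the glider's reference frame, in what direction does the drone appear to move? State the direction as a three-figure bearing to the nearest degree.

Taking east as x and north as y: drone velocity = (-48.960, -39.647) km/h; glider velocity = (19.622, 111.283) km/h.
Velocity of drone relative to glider = (-48.960, -39.647) − (19.622, 111.283) = (-68.582, -150.930) km/h.
Bearing = atan2(-68.58, -150.93) = 204.44° clockwise from north.

204°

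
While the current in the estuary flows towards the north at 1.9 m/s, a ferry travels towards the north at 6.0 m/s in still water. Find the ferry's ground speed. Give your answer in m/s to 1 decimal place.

Taking east as x and north as y: velocity relative to the water = (0.000, 6.000) m/s; the water relative to ground = (0.000, 1.900) m/s.
Velocity relative to ground = (0.000, 6.000) + (0.000, 1.900) = (0.000, 7.900) m/s.
Speed = |(0.000, 7.900)| = 7.900 m/s.

7.9 m/s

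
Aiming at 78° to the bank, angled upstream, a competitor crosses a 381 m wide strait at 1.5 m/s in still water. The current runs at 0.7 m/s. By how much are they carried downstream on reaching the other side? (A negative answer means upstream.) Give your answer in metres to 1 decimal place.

100.8 m

Perpendicular speed = 1.467 m/s; crossing time = 381 / 1.467 = 259.675 s.
Net downstream speed = 0.388 m/s.
Drift = 0.388 × 259.675 = 100.788 m (downstream).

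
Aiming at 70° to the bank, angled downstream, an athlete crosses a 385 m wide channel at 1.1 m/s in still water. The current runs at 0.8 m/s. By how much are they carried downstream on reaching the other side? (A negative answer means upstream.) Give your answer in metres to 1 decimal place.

438.1 m

Perpendicular speed = 1.034 m/s; crossing time = 385 / 1.034 = 372.462 s.
Net downstream speed = 1.176 m/s.
Drift = 1.176 × 372.462 = 438.098 m (downstream).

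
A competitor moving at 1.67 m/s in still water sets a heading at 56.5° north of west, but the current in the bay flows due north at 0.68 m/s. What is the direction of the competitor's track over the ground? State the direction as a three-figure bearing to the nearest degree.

336°

Taking east as x and north as y: velocity relative to the water = (-0.922, 1.393) m/s; the water relative to ground = (0.000, 0.680) m/s.
Velocity relative to ground = (-0.922, 1.393) + (0.000, 0.680) = (-0.922, 2.073) m/s.
Bearing = atan2(-0.92, 2.07) = 336.02° clockwise from north.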